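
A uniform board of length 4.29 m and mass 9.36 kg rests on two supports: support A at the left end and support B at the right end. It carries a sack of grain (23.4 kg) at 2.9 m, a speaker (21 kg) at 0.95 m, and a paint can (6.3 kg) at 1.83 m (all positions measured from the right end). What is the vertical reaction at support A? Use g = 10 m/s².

R_A ≈ 278 N

Sum moments about support B (its reaction then has zero moment arm).
Beam weight: 9.36 × 10 = 93.6 N down at 2.145 m → arm 2.145 m, τ = 93.6 × 2.145 = 200.8 N·m counterclockwise.
Sack of grain: 23.4 × 10 = 234 N down at 2.9 m → arm 2.9 m, τ = 234 × 2.9 = 678.6 N·m counterclockwise.
Speaker: 21 × 10 = 210 N down at 0.95 m → arm 0.95 m, τ = 210 × 0.95 = 199.5 N·m counterclockwise.
Paint can: 6.3 × 10 = 63 N down at 1.83 m → arm 1.83 m, τ = 63 × 1.83 = 115.3 N·m counterclockwise.
Net load moment about support B = 1194 N·m counterclockwise.
Reaction R at support A is upward at 4.29 m, arm 4.29 m → moment R × 4.29 clockwise.
For rotational equilibrium, R × 4.29 = 1194, so R = 278 N.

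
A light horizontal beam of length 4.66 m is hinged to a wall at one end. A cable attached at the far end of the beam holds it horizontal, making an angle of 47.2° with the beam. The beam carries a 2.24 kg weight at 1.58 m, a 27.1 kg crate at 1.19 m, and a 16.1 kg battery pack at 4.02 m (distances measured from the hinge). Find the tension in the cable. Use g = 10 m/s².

Take moments about the hinge.
Weight: 2.24 × 10 = 22.4 N down at 1.58 m → arm 1.58 m, τ = 22.4 × 1.58 = 35.39 N·m clockwise.
Crate: 27.1 × 10 = 271 N down at 1.19 m → arm 1.19 m, τ = 271 × 1.19 = 322.5 N·m clockwise.
Battery pack: 16.1 × 10 = 161 N down at 4.02 m → arm 4.02 m, τ = 161 × 4.02 = 647.2 N·m clockwise.
Total clockwise load moment = 1005 N·m.
The cable tension T acts at 4.66 m; only its component perpendicular to the beam, T sinθ, produces torque. sin 47.2° = 0.7337.
For rotational equilibrium, T × 4.66 × 0.7337 = 1005, so T = 1005 / 3.419 = 294 N.

T ≈ 294 N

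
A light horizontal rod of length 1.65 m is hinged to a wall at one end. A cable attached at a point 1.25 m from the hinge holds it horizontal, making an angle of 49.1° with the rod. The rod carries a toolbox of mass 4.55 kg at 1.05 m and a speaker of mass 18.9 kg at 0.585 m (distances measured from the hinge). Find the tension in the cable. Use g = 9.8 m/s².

Take moments about the hinge.
Toolbox: 4.55 × 9.8 = 44.59 N down at 1.05 m → arm 1.05 m, τ = 44.59 × 1.05 = 46.82 N·m clockwise.
Speaker: 18.9 × 9.8 = 185.2 N down at 0.585 m → arm 0.585 m, τ = 185.2 × 0.585 = 108.3 N·m clockwise.
Total clockwise load moment = 155.1 N·m.
The cable tension T acts at 1.25 m; only its component perpendicular to the rod, T sinθ, produces torque. sin 49.1° = 0.7559.
Setting net torque to zero: T × 1.25 × 0.7559 = 155.1 → T = 155.1 / 0.9449 = 164 N.

T ≈ 164 N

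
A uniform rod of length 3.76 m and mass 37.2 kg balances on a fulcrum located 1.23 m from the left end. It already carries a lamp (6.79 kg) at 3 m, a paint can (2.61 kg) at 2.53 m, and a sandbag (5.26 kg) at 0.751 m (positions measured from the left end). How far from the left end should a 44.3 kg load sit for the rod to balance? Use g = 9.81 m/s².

x ≈ 0.393 m from the left end

Choose the fulcrum (at 1.23 m from the left end) as the axis so the support reaction has zero arm there.
Beam weight: 37.2 × 9.81 = 364.9 N down at 1.88 m → arm 0.65 m, τ = 364.9 × 0.65 = 237.2 N·m clockwise.
Lamp: 6.79 × 9.81 = 66.61 N down at 3 m → arm 1.77 m, τ = 66.61 × 1.77 = 117.9 N·m clockwise.
Paint can: 2.61 × 9.81 = 25.6 N down at 2.53 m → arm 1.3 m, τ = 25.6 × 1.3 = 33.28 N·m clockwise.
Sandbag: 5.26 × 9.81 = 51.6 N down at 0.751 m → arm 0.479 m, τ = 51.6 × 0.479 = 24.72 N·m counterclockwise.
Net moment of existing loads = 363.7 N·m clockwise.
The load weighs 44.3 × 9.81 = 434.6 N and must supply an equal counterclockwise moment, so its lever arm about the fulcrum is 363.7 / 434.6 = 0.837 m.
That puts it at 1.23 − 0.837 = 0.393 m from the left end.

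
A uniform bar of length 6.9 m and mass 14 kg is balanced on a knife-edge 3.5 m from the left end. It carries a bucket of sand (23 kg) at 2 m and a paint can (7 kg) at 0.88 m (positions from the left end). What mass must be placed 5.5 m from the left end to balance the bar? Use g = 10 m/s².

Take moments about the knife-edge (at 3.5 m from the left end).
Beam weight: 14 × 10 = 140 N down at 3.45 m → arm 0.05 m, τ = 140 × 0.05 = 7 N·m counterclockwise.
Bucket of sand: 23 × 10 = 230 N down at 2 m → arm 1.5 m, τ = 230 × 1.5 = 345 N·m counterclockwise.
Paint can: 7 × 10 = 70 N down at 0.88 m → arm 2.62 m, τ = 70 × 2.62 = 183.4 N·m counterclockwise.
Net moment of known loads = 535.4 N·m counterclockwise.
An unknown mass m at 5.5 m has arm 2 m; its moment is m·g·2 clockwise.
Balancing moments: m × 10 × 2 = 535.4, giving m = 535.4 / (10 × 2) = 26.8 kg.

m ≈ 26.8 kg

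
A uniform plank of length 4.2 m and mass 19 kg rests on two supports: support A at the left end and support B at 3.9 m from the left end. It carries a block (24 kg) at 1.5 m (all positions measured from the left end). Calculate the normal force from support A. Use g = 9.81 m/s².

R_A ≈ 231 N

Choose support B as the axis so its reaction then has zero moment arm.
Beam weight: 19 × 9.81 = 186.4 N down at 2.1 m → arm 1.8 m, τ = 186.4 × 1.8 = 335.5 N·m counterclockwise.
Block: 24 × 9.81 = 235.4 N down at 1.5 m → arm 2.4 m, τ = 235.4 × 2.4 = 565 N·m counterclockwise.
Net load moment about support B = 900.5 N·m counterclockwise.
Reaction R at support A is upward at 0 m, arm 3.9 m → moment R × 3.9 clockwise.
For rotational equilibrium, R × 3.9 = 900.5, so R = 231 N.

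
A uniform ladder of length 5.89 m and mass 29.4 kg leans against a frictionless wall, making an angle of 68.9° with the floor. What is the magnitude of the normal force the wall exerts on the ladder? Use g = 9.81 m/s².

N_wall ≈ 55.6 N

Take moments about the foot of the ladder.
Ladder weight 29.4×9.81 = 288.4 N acts at 2.945 m along the ladder; its horizontal arm is 2.945·cos68.9° = 1.06 m → τ = 305.7 N·m clockwise.
Wall normal N acts horizontally at the top; its moment arm is the height L sinθ = 5.89·sin68.9° = 5.495 m, counterclockwise.
Στ = 0 ⇒ N × 5.495 = 305.7 ⇒ N = 55.6 N.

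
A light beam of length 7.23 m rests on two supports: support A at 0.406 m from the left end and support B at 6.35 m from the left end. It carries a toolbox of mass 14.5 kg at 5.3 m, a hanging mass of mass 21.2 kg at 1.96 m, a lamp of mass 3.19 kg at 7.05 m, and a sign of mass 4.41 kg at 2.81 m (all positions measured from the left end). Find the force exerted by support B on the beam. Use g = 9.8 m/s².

Sum moments about support A (its reaction then has zero moment arm).
Toolbox: 14.5 × 9.8 = 142.1 N down at 5.3 m → arm 4.894 m, τ = 142.1 × 4.894 = 695.4 N·m clockwise.
Hanging mass: 21.2 × 9.8 = 207.8 N down at 1.96 m → arm 1.554 m, τ = 207.8 × 1.554 = 322.9 N·m clockwise.
Lamp: 3.19 × 9.8 = 31.26 N down at 7.05 m → arm 6.644 m, τ = 31.26 × 6.644 = 207.7 N·m clockwise.
Sign: 4.41 × 9.8 = 43.22 N down at 2.81 m → arm 2.404 m, τ = 43.22 × 2.404 = 103.9 N·m clockwise.
Net load moment about support A = 1330 N·m clockwise.
Reaction R at support B is upward at 6.35 m, arm 5.944 m → moment R × 5.944 counterclockwise.
For rotational equilibrium, R × 5.944 = 1330, so R = 224 N.

R_B ≈ 224 N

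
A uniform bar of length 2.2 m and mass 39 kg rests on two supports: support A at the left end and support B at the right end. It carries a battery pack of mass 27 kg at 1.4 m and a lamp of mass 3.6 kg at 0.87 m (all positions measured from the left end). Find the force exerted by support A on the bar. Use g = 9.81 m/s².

R_A ≈ 309 N

Sum moments about support B (its reaction then has zero moment arm).
Beam weight: 39 × 9.81 = 382.6 N down at 1.1 m → arm 1.1 m, τ = 382.6 × 1.1 = 420.9 N·m counterclockwise.
Battery pack: 27 × 9.81 = 264.9 N down at 1.4 m → arm 0.8 m, τ = 264.9 × 0.8 = 211.9 N·m counterclockwise.
Lamp: 3.6 × 9.81 = 35.32 N down at 0.87 m → arm 1.33 m, τ = 35.32 × 1.33 = 46.98 N·m counterclockwise.
Net load moment about support B = 679.8 N·m counterclockwise.
Reaction R at support A is upward at 0 m, arm 2.2 m → moment R × 2.2 clockwise.
Setting net torque to zero: R × 2.2 = 679.8 → R = 309 N.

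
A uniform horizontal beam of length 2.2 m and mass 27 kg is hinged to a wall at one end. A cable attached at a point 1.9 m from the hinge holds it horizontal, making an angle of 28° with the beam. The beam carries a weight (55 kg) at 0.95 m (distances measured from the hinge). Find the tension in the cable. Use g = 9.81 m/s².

About the hinge:
Beam weight: 27 × 9.81 = 264.9 N down at 1.1 m → arm 1.1 m, τ = 264.9 × 1.1 = 291.4 N·m clockwise.
Weight: 55 × 9.81 = 539.6 N down at 0.95 m → arm 0.95 m, τ = 539.6 × 0.95 = 512.6 N·m clockwise.
Total clockwise load moment = 804 N·m.
The cable tension T acts at 1.9 m; only its component perpendicular to the beam, T sinθ, produces torque. sin 28° = 0.4695.
Balancing moments: T × 1.9 × 0.4695 = 804, giving T = 804 / 0.892 = 901 N.

T ≈ 901 N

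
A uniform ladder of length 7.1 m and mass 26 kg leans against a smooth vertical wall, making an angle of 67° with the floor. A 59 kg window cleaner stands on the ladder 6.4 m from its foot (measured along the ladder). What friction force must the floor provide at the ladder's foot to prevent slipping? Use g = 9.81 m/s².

Take moments about the foot of the ladder.
Ladder weight 26×9.81 = 255.1 N acts at 3.55 m along the ladder; its horizontal arm is 3.55·cos67° = 1.387 m → τ = 353.8 N·m clockwise.
Window cleaner: 59×9.81 = 578.8 N at 6.4 m → arm 2.501 m → τ = 1448 N·m clockwise.
Wall normal N acts horizontally at the top; its moment arm is the height L sinθ = 7.1·sin67° = 6.536 m, counterclockwise.
Setting net torque to zero: N × 6.536 = 1802 → N = 276 N.
ΣFx = 0: friction at the foot balances the wall's push, so f = N_wall = 276 N.

f ≈ 276 N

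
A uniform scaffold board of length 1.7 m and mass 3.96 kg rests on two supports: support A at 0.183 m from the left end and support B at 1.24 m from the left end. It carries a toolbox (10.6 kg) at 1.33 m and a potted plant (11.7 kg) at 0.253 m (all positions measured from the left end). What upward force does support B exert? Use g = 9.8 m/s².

Choose support A as the axis so its reaction then has zero moment arm.
Beam weight: 3.96 × 9.8 = 38.81 N down at 0.85 m → arm 0.667 m, τ = 38.81 × 0.667 = 25.89 N·m clockwise.
Toolbox: 10.6 × 9.8 = 103.9 N down at 1.33 m → arm 1.147 m, τ = 103.9 × 1.147 = 119.2 N·m clockwise.
Potted plant: 11.7 × 9.8 = 114.7 N down at 0.253 m → arm 0.07 m, τ = 114.7 × 0.07 = 8.029 N·m clockwise.
Net load moment about support A = 153.1 N·m clockwise.
Reaction R at support B is upward at 1.24 m, arm 1.057 m → moment R × 1.057 counterclockwise.
Balancing moments: R × 1.057 = 153.1, giving R = 145 N.

R_B ≈ 145 N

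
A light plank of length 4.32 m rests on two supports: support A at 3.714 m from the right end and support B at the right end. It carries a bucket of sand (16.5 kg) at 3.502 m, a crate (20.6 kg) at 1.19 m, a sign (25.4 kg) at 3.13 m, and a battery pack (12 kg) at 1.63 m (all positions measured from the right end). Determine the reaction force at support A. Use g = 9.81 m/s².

Take moments about support B.
Bucket of sand: 16.5 × 9.81 = 161.9 N down at 3.502 m → arm 3.502 m, τ = 161.9 × 3.502 = 567 N·m counterclockwise.
Crate: 20.6 × 9.81 = 202.1 N down at 1.19 m → arm 1.19 m, τ = 202.1 × 1.19 = 240.5 N·m counterclockwise.
Sign: 25.4 × 9.81 = 249.2 N down at 3.13 m → arm 3.13 m, τ = 249.2 × 3.13 = 780 N·m counterclockwise.
Battery pack: 12 × 9.81 = 117.7 N down at 1.63 m → arm 1.63 m, τ = 117.7 × 1.63 = 191.9 N·m counterclockwise.
Net load moment about support B = 1779 N·m counterclockwise.
Reaction R at support A is upward at 3.714 m, arm 3.714 m → moment R × 3.714 clockwise.
Balancing moments: R × 3.714 = 1779, giving R = 479 N.

R_A ≈ 479 N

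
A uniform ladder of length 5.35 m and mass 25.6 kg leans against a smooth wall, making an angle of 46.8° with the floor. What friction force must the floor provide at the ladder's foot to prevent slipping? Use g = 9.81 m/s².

Take moments about the foot of the ladder.
Ladder weight 25.6×9.81 = 251.1 N acts at 2.675 m along the ladder; its horizontal arm is 2.675·cos46.8° = 1.831 m → τ = 459.8 N·m clockwise.
Wall normal N acts horizontally at the top; its moment arm is the height L sinθ = 5.35·sin46.8° = 3.9 m, counterclockwise.
Στ = 0 ⇒ N × 3.9 = 459.8 ⇒ N = 118 N.
ΣFx = 0: friction at the foot balances the wall's push, so f = N_wall = 118 N.

f ≈ 118 N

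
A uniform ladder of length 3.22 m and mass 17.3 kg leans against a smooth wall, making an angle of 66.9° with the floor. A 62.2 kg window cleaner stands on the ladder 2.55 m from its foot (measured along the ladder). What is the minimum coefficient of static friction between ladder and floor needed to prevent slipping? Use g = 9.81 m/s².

Choose the foot of the ladder as the axis so the floor normal and friction both act there and drop out.
Ladder weight 17.3×9.81 = 169.7 N acts at 1.61 m along the ladder; its horizontal arm is 1.61·cos66.9° = 0.6317 m → τ = 107.2 N·m clockwise.
Window cleaner: 62.2×9.81 = 610.2 N at 2.55 m → arm 1 m → τ = 610.2 N·m clockwise.
Wall normal N acts horizontally at the top; its moment arm is the height L sinθ = 3.22·sin66.9° = 2.962 m, counterclockwise.
Balancing moments: N × 2.962 = 717.4, giving N = 242.2 N.
ΣFx = 0 ⇒ f = N_wall = 242.2 N. ΣFy = 0 ⇒ N_floor = 779.9 N.
μ_min = f / N_floor = 242.2 / 779.9 = 0.311.

μ_min ≈ 0.311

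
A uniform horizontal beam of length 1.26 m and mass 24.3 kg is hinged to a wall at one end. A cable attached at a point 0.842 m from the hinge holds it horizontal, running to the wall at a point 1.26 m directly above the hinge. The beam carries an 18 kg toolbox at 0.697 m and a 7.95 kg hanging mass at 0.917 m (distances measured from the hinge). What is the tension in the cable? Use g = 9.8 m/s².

Take moments about the hinge.
Beam weight: 24.3 × 9.8 = 238.1 N down at 0.63 m → arm 0.63 m, τ = 238.1 × 0.63 = 150 N·m clockwise.
Toolbox: 18 × 9.8 = 176.4 N down at 0.697 m → arm 0.697 m, τ = 176.4 × 0.697 = 123 N·m clockwise.
Hanging mass: 7.95 × 9.8 = 77.91 N down at 0.917 m → arm 0.917 m, τ = 77.91 × 0.917 = 71.44 N·m clockwise.
Total clockwise load moment = 344.4 N·m.
The cable tension T acts at 0.842 m; only its component perpendicular to the beam, T sinθ, produces torque. sinθ = h/√(h²+d²) = 1.26/√(1.26²+0.842²) = 0.8314.
Balancing moments: T × 0.842 × 0.8314 = 344.4, giving T = 344.4 / 0.7 = 492 N.

T ≈ 492 N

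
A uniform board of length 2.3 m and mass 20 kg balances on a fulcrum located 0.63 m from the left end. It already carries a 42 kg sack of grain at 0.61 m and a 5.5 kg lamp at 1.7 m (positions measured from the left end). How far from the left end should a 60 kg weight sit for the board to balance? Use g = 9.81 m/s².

x ≈ 0.373 m from the left end

Choose the fulcrum (at 0.63 m from the left end) as the axis so the support reaction has zero arm there.
Beam weight: 20 × 9.81 = 196.2 N down at 1.15 m → arm 0.52 m, τ = 196.2 × 0.52 = 102 N·m clockwise.
Sack of grain: 42 × 9.81 = 412 N down at 0.61 m → arm 0.02 m, τ = 412 × 0.02 = 8.24 N·m counterclockwise.
Lamp: 5.5 × 9.81 = 53.96 N down at 1.7 m → arm 1.07 m, τ = 53.96 × 1.07 = 57.74 N·m clockwise.
Net moment of existing loads = 151.5 N·m clockwise.
The weight weighs 60 × 9.81 = 588.6 N and must supply an equal counterclockwise moment, so its lever arm about the fulcrum is 151.5 / 588.6 = 0.257 m.
That puts it at 0.63 − 0.257 = 0.373 m from the left end.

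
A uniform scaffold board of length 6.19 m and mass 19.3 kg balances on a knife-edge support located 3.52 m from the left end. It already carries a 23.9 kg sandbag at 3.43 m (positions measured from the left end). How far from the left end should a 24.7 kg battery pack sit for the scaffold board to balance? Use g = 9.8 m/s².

About the knife-edge support (at 3.52 m from the left end):
Beam weight: 19.3 × 9.8 = 189.1 N down at 3.095 m → arm 0.425 m, τ = 189.1 × 0.425 = 80.37 N·m counterclockwise.
Sandbag: 23.9 × 9.8 = 234.2 N down at 3.43 m → arm 0.09 m, τ = 234.2 × 0.09 = 21.08 N·m counterclockwise.
Net moment of existing loads = 101.5 N·m counterclockwise.
The battery pack weighs 24.7 × 9.8 = 242.1 N and must supply an equal clockwise moment, so its lever arm about the knife-edge support is 101.5 / 242.1 = 0.419 m.
That puts it at 3.52 + 0.419 = 3.94 m from the left end.

x ≈ 3.94 m from the left end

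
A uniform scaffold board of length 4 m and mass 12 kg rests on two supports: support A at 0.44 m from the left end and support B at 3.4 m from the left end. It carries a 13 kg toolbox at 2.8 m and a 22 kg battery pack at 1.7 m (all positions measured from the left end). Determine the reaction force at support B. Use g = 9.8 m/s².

R_B ≈ 255 N

Taking torques about support A:
Beam weight: 12 × 9.8 = 117.6 N down at 2 m → arm 1.56 m, τ = 117.6 × 1.56 = 183.5 N·m clockwise.
Toolbox: 13 × 9.8 = 127.4 N down at 2.8 m → arm 2.36 m, τ = 127.4 × 2.36 = 300.7 N·m clockwise.
Battery pack: 22 × 9.8 = 215.6 N down at 1.7 m → arm 1.26 m, τ = 215.6 × 1.26 = 271.7 N·m clockwise.
Net load moment about support A = 755.9 N·m clockwise.
Reaction R at support B is upward at 3.4 m, arm 2.96 m → moment R × 2.96 counterclockwise.
Balancing moments: R × 2.96 = 755.9, giving R = 255 N.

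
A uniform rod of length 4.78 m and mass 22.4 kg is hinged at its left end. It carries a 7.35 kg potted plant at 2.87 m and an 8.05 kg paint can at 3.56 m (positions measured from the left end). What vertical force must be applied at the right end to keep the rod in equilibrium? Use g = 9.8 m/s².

F ≈ 212 N

Taking torques about the left end:
Beam weight: 22.4 × 9.8 = 219.5 N down at 2.39 m → arm 2.39 m, τ = 219.5 × 2.39 = 524.6 N·m clockwise.
Potted plant: 7.35 × 9.8 = 72.03 N down at 2.87 m → arm 2.87 m, τ = 72.03 × 2.87 = 206.7 N·m clockwise.
Paint can: 8.05 × 9.8 = 78.89 N down at 3.56 m → arm 3.56 m, τ = 78.89 × 3.56 = 280.8 N·m clockwise.
Net moment of the loads = 1012 N·m clockwise.
The upward force F acts at the right end, arm 4.78 m, giving F × 4.78 counterclockwise.
Balancing moments: F × 4.78 = 1012, giving F = 1012 / 4.78 = 212 N.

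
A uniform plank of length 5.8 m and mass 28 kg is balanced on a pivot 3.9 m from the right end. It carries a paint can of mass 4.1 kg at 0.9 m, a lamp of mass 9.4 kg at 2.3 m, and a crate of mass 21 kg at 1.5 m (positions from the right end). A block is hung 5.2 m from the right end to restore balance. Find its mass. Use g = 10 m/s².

Choose the pivot (at 3.9 m from the right end) as the axis so the support reaction has zero arm there.
Beam weight: 28 × 10 = 280 N down at 2.9 m → arm 1 m, τ = 280 × 1 = 280 N·m clockwise.
Paint can: 4.1 × 10 = 41 N down at 0.9 m → arm 3 m, τ = 41 × 3 = 123 N·m clockwise.
Lamp: 9.4 × 10 = 94 N down at 2.3 m → arm 1.6 m, τ = 94 × 1.6 = 150.4 N·m clockwise.
Crate: 21 × 10 = 210 N down at 1.5 m → arm 2.4 m, τ = 210 × 2.4 = 504 N·m clockwise.
Net moment of known loads = 1057 N·m clockwise.
An unknown mass m at 5.2 m has arm 1.3 m; its moment is m·g·1.3 counterclockwise.
For rotational equilibrium, m × 10 × 1.3 = 1057, so m = 1057 / (10 × 1.3) = 81.3 kg.

m ≈ 81.3 kg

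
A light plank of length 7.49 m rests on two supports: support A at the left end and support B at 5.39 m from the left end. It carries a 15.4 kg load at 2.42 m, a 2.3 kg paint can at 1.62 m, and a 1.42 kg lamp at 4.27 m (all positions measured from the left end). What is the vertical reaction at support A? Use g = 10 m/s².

About support B:
Load: 15.4 × 10 = 154 N down at 2.42 m → arm 2.97 m, τ = 154 × 2.97 = 457.4 N·m counterclockwise.
Paint can: 2.3 × 10 = 23 N down at 1.62 m → arm 3.77 m, τ = 23 × 3.77 = 86.71 N·m counterclockwise.
Lamp: 1.42 × 10 = 14.2 N down at 4.27 m → arm 1.12 m, τ = 14.2 × 1.12 = 15.9 N·m counterclockwise.
Net load moment about support B = 560 N·m counterclockwise.
Reaction R at support A is upward at 0 m, arm 5.39 m → moment R × 5.39 clockwise.
Balancing moments: R × 5.39 = 560, giving R = 104 N.

R_A ≈ 104 N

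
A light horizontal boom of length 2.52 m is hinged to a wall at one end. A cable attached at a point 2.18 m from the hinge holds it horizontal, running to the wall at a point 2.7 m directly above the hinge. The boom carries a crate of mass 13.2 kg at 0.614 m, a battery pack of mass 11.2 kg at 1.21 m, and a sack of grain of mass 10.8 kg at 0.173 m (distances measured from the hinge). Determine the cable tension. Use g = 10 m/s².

Take moments about the hinge.
Crate: 13.2 × 10 = 132 N down at 0.614 m → arm 0.614 m, τ = 132 × 0.614 = 81.05 N·m clockwise.
Battery pack: 11.2 × 10 = 112 N down at 1.21 m → arm 1.21 m, τ = 112 × 1.21 = 135.5 N·m clockwise.
Sack of grain: 10.8 × 10 = 108 N down at 0.173 m → arm 0.173 m, τ = 108 × 0.173 = 18.68 N·m clockwise.
Total clockwise load moment = 235.2 N·m.
The cable tension T acts at 2.18 m; only its component perpendicular to the boom, T sinθ, produces torque. sinθ = h/√(h²+d²) = 2.7/√(2.7²+2.18²) = 0.778.
Στ = 0 ⇒ T × 2.18 × 0.778 = 235.2 ⇒ T = 235.2 / 1.696 = 139 N.

T ≈ 139 N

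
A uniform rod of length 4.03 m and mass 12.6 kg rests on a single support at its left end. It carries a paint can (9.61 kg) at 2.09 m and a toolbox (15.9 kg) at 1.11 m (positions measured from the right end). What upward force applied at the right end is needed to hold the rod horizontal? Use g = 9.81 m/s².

About the left end:
Beam weight: 12.6 × 9.81 = 123.6 N down at 2.015 m → arm 2.015 m, τ = 123.6 × 2.015 = 249.1 N·m clockwise.
Paint can: 9.61 × 9.81 = 94.27 N down at 2.09 m → arm 1.94 m, τ = 94.27 × 1.94 = 182.9 N·m clockwise.
Toolbox: 15.9 × 9.81 = 156 N down at 1.11 m → arm 2.92 m, τ = 156 × 2.92 = 455.5 N·m clockwise.
Net moment of the loads = 887.5 N·m clockwise.
The upward force F acts at the right end, arm 4.03 m, giving F × 4.03 counterclockwise.
Setting net torque to zero: F × 4.03 = 887.5 → F = 887.5 / 4.03 = 220 N.

F ≈ 220 N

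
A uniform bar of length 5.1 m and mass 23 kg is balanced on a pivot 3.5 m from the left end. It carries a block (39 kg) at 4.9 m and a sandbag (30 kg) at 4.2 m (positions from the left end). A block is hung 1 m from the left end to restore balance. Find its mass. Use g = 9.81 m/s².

Take moments about the pivot (at 3.5 m from the left end).
Beam weight: 23 × 9.81 = 225.6 N down at 2.55 m → arm 0.95 m, τ = 225.6 × 0.95 = 214.3 N·m counterclockwise.
Block: 39 × 9.81 = 382.6 N down at 4.9 m → arm 1.4 m, τ = 382.6 × 1.4 = 535.6 N·m clockwise.
Sandbag: 30 × 9.81 = 294.3 N down at 4.2 m → arm 0.7 m, τ = 294.3 × 0.7 = 206 N·m clockwise.
Net moment of known loads = 527.3 N·m clockwise.
An unknown mass m at 1 m has arm 2.5 m; its moment is m·g·2.5 counterclockwise.
Balancing moments: m × 9.81 × 2.5 = 527.3, giving m = 527.3 / (9.81 × 2.5) = 21.5 kg.

m ≈ 21.5 kg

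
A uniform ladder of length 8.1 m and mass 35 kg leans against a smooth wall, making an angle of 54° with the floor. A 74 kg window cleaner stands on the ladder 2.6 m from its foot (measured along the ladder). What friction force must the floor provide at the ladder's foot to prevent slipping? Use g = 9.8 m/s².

f ≈ 294 N

About the foot of the ladder:
Ladder weight 35×9.8 = 343 N acts at 4.05 m along the ladder; its horizontal arm is 4.05·cos54° = 2.381 m → τ = 816.7 N·m clockwise.
Window cleaner: 74×9.8 = 725.2 N at 2.6 m → arm 1.528 m → τ = 1108 N·m clockwise.
Wall normal N acts horizontally at the top; its moment arm is the height L sinθ = 8.1·sin54° = 6.553 m, counterclockwise.
For rotational equilibrium, N × 6.553 = 1925, so N = 294 N.
ΣFx = 0: friction at the foot balances the wall's push, so f = N_wall = 294 N.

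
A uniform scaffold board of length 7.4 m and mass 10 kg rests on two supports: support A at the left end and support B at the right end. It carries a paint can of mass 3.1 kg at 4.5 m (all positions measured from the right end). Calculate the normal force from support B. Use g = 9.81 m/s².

About support A:
Beam weight: 10 × 9.81 = 98.1 N down at 3.7 m → arm 3.7 m, τ = 98.1 × 3.7 = 363 N·m clockwise.
Paint can: 3.1 × 9.81 = 30.41 N down at 4.5 m → arm 2.9 m, τ = 30.41 × 2.9 = 88.19 N·m clockwise.
Net load moment about support A = 451.2 N·m clockwise.
Reaction R at support B is upward at 0 m, arm 7.4 m → moment R × 7.4 counterclockwise.
Setting net torque to zero: R × 7.4 = 451.2 → R = 61 N.

R_B ≈ 61 N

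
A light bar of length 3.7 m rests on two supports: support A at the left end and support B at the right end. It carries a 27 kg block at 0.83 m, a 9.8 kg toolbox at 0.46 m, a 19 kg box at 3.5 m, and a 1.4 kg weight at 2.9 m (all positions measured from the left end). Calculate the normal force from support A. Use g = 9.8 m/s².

About support B:
Block: 27 × 9.8 = 264.6 N down at 0.83 m → arm 2.87 m, τ = 264.6 × 2.87 = 759.4 N·m counterclockwise.
Toolbox: 9.8 × 9.8 = 96.04 N down at 0.46 m → arm 3.24 m, τ = 96.04 × 3.24 = 311.2 N·m counterclockwise.
Box: 19 × 9.8 = 186.2 N down at 3.5 m → arm 0.2 m, τ = 186.2 × 0.2 = 37.24 N·m counterclockwise.
Weight: 1.4 × 9.8 = 13.72 N down at 2.9 m → arm 0.8 m, τ = 13.72 × 0.8 = 10.98 N·m counterclockwise.
Net load moment about support B = 1119 N·m counterclockwise.
Reaction R at support A is upward at 0 m, arm 3.7 m → moment R × 3.7 clockwise.
Balancing moments: R × 3.7 = 1119, giving R = 302 N.

R_A ≈ 302 N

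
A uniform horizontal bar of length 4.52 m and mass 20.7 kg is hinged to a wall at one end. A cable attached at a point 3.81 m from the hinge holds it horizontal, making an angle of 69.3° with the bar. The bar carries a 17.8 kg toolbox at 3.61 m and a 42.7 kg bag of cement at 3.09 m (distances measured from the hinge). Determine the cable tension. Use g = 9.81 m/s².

T ≈ 669 N

Take moments about the hinge.
Beam weight: 20.7 × 9.81 = 203.1 N down at 2.26 m → arm 2.26 m, τ = 203.1 × 2.26 = 459 N·m clockwise.
Toolbox: 17.8 × 9.81 = 174.6 N down at 3.61 m → arm 3.61 m, τ = 174.6 × 3.61 = 630.3 N·m clockwise.
Bag of cement: 42.7 × 9.81 = 418.9 N down at 3.09 m → arm 3.09 m, τ = 418.9 × 3.09 = 1294 N·m clockwise.
Total clockwise load moment = 2383 N·m.
The cable tension T acts at 3.81 m; only its component perpendicular to the bar, T sinθ, produces torque. sin 69.3° = 0.9354.
Στ = 0 ⇒ T × 3.81 × 0.9354 = 2383 ⇒ T = 2383 / 3.564 = 669 N.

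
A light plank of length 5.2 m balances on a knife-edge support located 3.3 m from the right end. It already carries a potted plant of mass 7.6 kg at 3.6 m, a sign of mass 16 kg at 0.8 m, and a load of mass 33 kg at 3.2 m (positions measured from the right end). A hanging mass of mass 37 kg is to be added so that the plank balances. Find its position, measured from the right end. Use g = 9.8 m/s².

Choose the knife-edge support (at 3.3 m from the right end) as the axis so the support reaction has zero arm there.
Potted plant: 7.6 × 9.8 = 74.48 N down at 3.6 m → arm 0.3 m, τ = 74.48 × 0.3 = 22.34 N·m counterclockwise.
Sign: 16 × 9.8 = 156.8 N down at 0.8 m → arm 2.5 m, τ = 156.8 × 2.5 = 392 N·m clockwise.
Load: 33 × 9.8 = 323.4 N down at 3.2 m → arm 0.1 m, τ = 323.4 × 0.1 = 32.34 N·m clockwise.
Net moment of existing loads = 402 N·m clockwise.
The hanging mass weighs 37 × 9.8 = 362.6 N and must supply an equal counterclockwise moment, so its lever arm about the knife-edge support is 402 / 362.6 = 1.11 m.
That puts it at 3.3 + 1.11 = 4.41 m from the right end.

x ≈ 4.41 m from the right end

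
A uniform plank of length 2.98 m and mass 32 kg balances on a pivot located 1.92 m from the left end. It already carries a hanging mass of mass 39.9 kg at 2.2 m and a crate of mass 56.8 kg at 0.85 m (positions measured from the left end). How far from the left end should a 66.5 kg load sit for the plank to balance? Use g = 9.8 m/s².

x ≈ 2.87 m from the left end

Choose the pivot (at 1.92 m from the left end) as the axis so the support reaction has zero arm there.
Beam weight: 32 × 9.8 = 313.6 N down at 1.49 m → arm 0.43 m, τ = 313.6 × 0.43 = 134.8 N·m counterclockwise.
Hanging mass: 39.9 × 9.8 = 391 N down at 2.2 m → arm 0.28 m, τ = 391 × 0.28 = 109.5 N·m clockwise.
Crate: 56.8 × 9.8 = 556.6 N down at 0.85 m → arm 1.07 m, τ = 556.6 × 1.07 = 595.6 N·m counterclockwise.
Net moment of existing loads = 620.9 N·m counterclockwise.
The load weighs 66.5 × 9.8 = 651.7 N and must supply an equal clockwise moment, so its lever arm about the pivot is 620.9 / 651.7 = 0.953 m.
That puts it at 1.92 + 0.953 = 2.87 m from the left end.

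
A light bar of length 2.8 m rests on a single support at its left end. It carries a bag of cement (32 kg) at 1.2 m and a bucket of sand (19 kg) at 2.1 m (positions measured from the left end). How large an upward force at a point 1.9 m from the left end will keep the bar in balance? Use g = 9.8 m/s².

F ≈ 404 N

Sum moments about the left end (the unknown pivot reaction has zero arm there).
Bag of cement: 32 × 9.8 = 313.6 N down at 1.2 m → arm 1.2 m, τ = 313.6 × 1.2 = 376.3 N·m clockwise.
Bucket of sand: 19 × 9.8 = 186.2 N down at 2.1 m → arm 2.1 m, τ = 186.2 × 2.1 = 391 N·m clockwise.
Net moment of the loads = 767.3 N·m clockwise.
The upward force F acts at a point 1.9 m from the left end, arm 1.9 m, giving F × 1.9 counterclockwise.
Setting net torque to zero: F × 1.9 = 767.3 → F = 767.3 / 1.9 = 404 N.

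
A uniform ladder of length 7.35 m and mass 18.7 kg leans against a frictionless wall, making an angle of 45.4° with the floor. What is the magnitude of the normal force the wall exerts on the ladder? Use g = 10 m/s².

N_wall ≈ 92.2 N

About the foot of the ladder:
Ladder weight 18.7×10 = 187 N acts at 3.675 m along the ladder; its horizontal arm is 3.675·cos45.4° = 2.58 m → τ = 482.5 N·m clockwise.
Wall normal N acts horizontally at the top; its moment arm is the height L sinθ = 7.35·sin45.4° = 5.233 m, counterclockwise.
For rotational equilibrium, N × 5.233 = 482.5, so N = 92.2 N.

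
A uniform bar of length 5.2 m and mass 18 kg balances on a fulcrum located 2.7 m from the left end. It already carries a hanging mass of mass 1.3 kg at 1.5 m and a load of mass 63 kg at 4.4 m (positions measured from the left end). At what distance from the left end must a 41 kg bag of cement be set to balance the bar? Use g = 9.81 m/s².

x ≈ 0.17 m from the left end

Choose the fulcrum (at 2.7 m from the left end) as the axis so the support reaction has zero arm there.
Beam weight: 18 × 9.81 = 176.6 N down at 2.6 m → arm 0.1 m, τ = 176.6 × 0.1 = 17.66 N·m counterclockwise.
Hanging mass: 1.3 × 9.81 = 12.75 N down at 1.5 m → arm 1.2 m, τ = 12.75 × 1.2 = 15.3 N·m counterclockwise.
Load: 63 × 9.81 = 618 N down at 4.4 m → arm 1.7 m, τ = 618 × 1.7 = 1051 N·m clockwise.
Net moment of existing loads = 1018 N·m clockwise.
The bag of cement weighs 41 × 9.81 = 402.2 N and must supply an equal counterclockwise moment, so its lever arm about the fulcrum is 1018 / 402.2 = 2.53 m.
That puts it at 2.7 − 2.53 = 0.17 m from the left end.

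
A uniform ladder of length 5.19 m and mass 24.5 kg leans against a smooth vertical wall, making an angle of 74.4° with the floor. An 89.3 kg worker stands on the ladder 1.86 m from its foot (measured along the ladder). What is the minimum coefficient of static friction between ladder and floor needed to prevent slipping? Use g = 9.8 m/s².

Choose the foot of the ladder as the axis so the floor normal and friction both act there and drop out.
Ladder weight 24.5×9.8 = 240.1 N acts at 2.595 m along the ladder; its horizontal arm is 2.595·cos74.4° = 0.6978 m → τ = 167.5 N·m clockwise.
Worker: 89.3×9.8 = 875.1 N at 1.86 m → arm 0.5002 m → τ = 437.7 N·m clockwise.
Wall normal N acts horizontally at the top; its moment arm is the height L sinθ = 5.19·sin74.4° = 4.999 m, counterclockwise.
Setting net torque to zero: N × 4.999 = 605.2 → N = 121.1 N.
ΣFx = 0 ⇒ f = N_wall = 121.1 N. ΣFy = 0 ⇒ N_floor = 1115 N.
μ_min = f / N_floor = 121.1 / 1115 = 0.109.

μ_min ≈ 0.109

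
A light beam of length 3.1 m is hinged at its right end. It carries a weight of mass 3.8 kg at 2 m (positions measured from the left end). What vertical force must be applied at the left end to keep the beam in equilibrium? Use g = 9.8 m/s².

F ≈ 13.2 N

About the right end:
Weight: 3.8 × 9.8 = 37.24 N down at 2 m → arm 1.1 m, τ = 37.24 × 1.1 = 40.96 N·m counterclockwise.
Net moment of the loads = 40.96 N·m counterclockwise.
The upward force F acts at the left end, arm 3.1 m, giving F × 3.1 clockwise.
Setting net torque to zero: F × 3.1 = 40.96 → F = 40.96 / 3.1 = 13.2 N.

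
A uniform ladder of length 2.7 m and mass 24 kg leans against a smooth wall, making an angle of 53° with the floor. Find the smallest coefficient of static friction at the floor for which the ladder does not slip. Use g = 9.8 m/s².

Taking torques about the foot of the ladder:
Ladder weight 24×9.8 = 235.2 N acts at 1.35 m along the ladder; its horizontal arm is 1.35·cos53° = 0.8125 m → τ = 191.1 N·m clockwise.
Wall normal N acts horizontally at the top; its moment arm is the height L sinθ = 2.7·sin53° = 2.156 m, counterclockwise.
Balancing moments: N × 2.156 = 191.1, giving N = 88.64 N.
ΣFx = 0 ⇒ f = N_wall = 88.64 N. ΣFy = 0 ⇒ N_floor = 235.2 N.
μ_min = f / N_floor = 88.64 / 235.2 = 0.377.

μ_min ≈ 0.377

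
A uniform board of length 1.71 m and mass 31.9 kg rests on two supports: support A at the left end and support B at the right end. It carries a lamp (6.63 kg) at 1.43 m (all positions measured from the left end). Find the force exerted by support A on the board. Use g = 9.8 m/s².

R_A ≈ 167 N

Take moments about support B.
Beam weight: 31.9 × 9.8 = 312.6 N down at 0.855 m → arm 0.855 m, τ = 312.6 × 0.855 = 267.3 N·m counterclockwise.
Lamp: 6.63 × 9.8 = 64.97 N down at 1.43 m → arm 0.28 m, τ = 64.97 × 0.28 = 18.19 N·m counterclockwise.
Net load moment about support B = 285.5 N·m counterclockwise.
Reaction R at support A is upward at 0 m, arm 1.71 m → moment R × 1.71 clockwise.
For rotational equilibrium, R × 1.71 = 285.5, so R = 167 N.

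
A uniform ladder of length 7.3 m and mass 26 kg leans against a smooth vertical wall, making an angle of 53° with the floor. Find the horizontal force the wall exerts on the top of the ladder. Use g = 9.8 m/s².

N_wall ≈ 96 N

About the foot of the ladder:
Ladder weight 26×9.8 = 254.8 N acts at 3.65 m along the ladder; its horizontal arm is 3.65·cos53° = 2.197 m → τ = 559.8 N·m clockwise.
Wall normal N acts horizontally at the top; its moment arm is the height L sinθ = 7.3·sin53° = 5.83 m, counterclockwise.
Balancing moments: N × 5.83 = 559.8, giving N = 96 N.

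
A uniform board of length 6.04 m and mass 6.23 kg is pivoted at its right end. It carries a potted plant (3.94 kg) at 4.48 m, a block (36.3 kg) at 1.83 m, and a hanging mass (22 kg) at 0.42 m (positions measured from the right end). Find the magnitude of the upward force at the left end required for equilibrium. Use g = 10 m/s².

F ≈ 186 N

Sum moments about the right end (the unknown pivot reaction has zero arm there).
Beam weight: 6.23 × 10 = 62.3 N down at 3.02 m → arm 3.02 m, τ = 62.3 × 3.02 = 188.1 N·m counterclockwise.
Potted plant: 3.94 × 10 = 39.4 N down at 4.48 m → arm 4.48 m, τ = 39.4 × 4.48 = 176.5 N·m counterclockwise.
Block: 36.3 × 10 = 363 N down at 1.83 m → arm 1.83 m, τ = 363 × 1.83 = 664.3 N·m counterclockwise.
Hanging mass: 22 × 10 = 220 N down at 0.42 m → arm 0.42 m, τ = 220 × 0.42 = 92.4 N·m counterclockwise.
Net moment of the loads = 1121 N·m counterclockwise.
The upward force F acts at the left end, arm 6.04 m, giving F × 6.04 clockwise.
Στ = 0 ⇒ F × 6.04 = 1121 ⇒ F = 1121 / 6.04 = 186 N.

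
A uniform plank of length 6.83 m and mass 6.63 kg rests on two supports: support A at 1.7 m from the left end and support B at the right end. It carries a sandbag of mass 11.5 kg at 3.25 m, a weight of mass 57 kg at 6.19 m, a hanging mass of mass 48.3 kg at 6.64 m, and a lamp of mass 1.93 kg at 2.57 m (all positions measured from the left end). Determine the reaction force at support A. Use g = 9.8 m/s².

About support B:
Beam weight: 6.63 × 9.8 = 64.97 N down at 3.415 m → arm 3.415 m, τ = 64.97 × 3.415 = 221.9 N·m counterclockwise.
Sandbag: 11.5 × 9.8 = 112.7 N down at 3.25 m → arm 3.58 m, τ = 112.7 × 3.58 = 403.5 N·m counterclockwise.
Weight: 57 × 9.8 = 558.6 N down at 6.19 m → arm 0.64 m, τ = 558.6 × 0.64 = 357.5 N·m counterclockwise.
Hanging mass: 48.3 × 9.8 = 473.3 N down at 6.64 m → arm 0.19 m, τ = 473.3 × 0.19 = 89.93 N·m counterclockwise.
Lamp: 1.93 × 9.8 = 18.91 N down at 2.57 m → arm 4.26 m, τ = 18.91 × 4.26 = 80.56 N·m counterclockwise.
Net load moment about support B = 1153 N·m counterclockwise.
Reaction R at support A is upward at 1.7 m, arm 5.13 m → moment R × 5.13 clockwise.
Balancing moments: R × 5.13 = 1153, giving R = 225 N.

R_A ≈ 225 N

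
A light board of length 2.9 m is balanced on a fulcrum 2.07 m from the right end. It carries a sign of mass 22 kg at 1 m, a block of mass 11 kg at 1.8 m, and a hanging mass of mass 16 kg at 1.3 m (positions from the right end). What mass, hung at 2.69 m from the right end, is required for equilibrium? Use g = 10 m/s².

Choose the fulcrum (at 2.07 m from the right end) as the axis so the support reaction has zero arm there.
Sign: 22 × 10 = 220 N down at 1 m → arm 1.07 m, τ = 220 × 1.07 = 235.4 N·m clockwise.
Block: 11 × 10 = 110 N down at 1.8 m → arm 0.27 m, τ = 110 × 0.27 = 29.7 N·m clockwise.
Hanging mass: 16 × 10 = 160 N down at 1.3 m → arm 0.77 m, τ = 160 × 0.77 = 123.2 N·m clockwise.
Net moment of known loads = 388.3 N·m clockwise.
An unknown mass m at 2.69 m has arm 0.62 m; its moment is m·g·0.62 counterclockwise.
Στ = 0 ⇒ m × 10 × 0.62 = 388.3 ⇒ m = 388.3 / (10 × 0.62) = 62.6 kg.

m ≈ 62.6 kg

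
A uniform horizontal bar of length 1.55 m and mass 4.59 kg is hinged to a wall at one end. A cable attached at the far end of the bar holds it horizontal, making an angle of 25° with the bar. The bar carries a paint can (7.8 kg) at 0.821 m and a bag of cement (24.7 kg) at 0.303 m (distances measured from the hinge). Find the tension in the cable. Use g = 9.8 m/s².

About the hinge:
Beam weight: 4.59 × 9.8 = 44.98 N down at 0.775 m → arm 0.775 m, τ = 44.98 × 0.775 = 34.86 N·m clockwise.
Paint can: 7.8 × 9.8 = 76.44 N down at 0.821 m → arm 0.821 m, τ = 76.44 × 0.821 = 62.76 N·m clockwise.
Bag of cement: 24.7 × 9.8 = 242.1 N down at 0.303 m → arm 0.303 m, τ = 242.1 × 0.303 = 73.36 N·m clockwise.
Total clockwise load moment = 171 N·m.
The cable tension T acts at 1.55 m; only its component perpendicular to the bar, T sinθ, produces torque. sin 25° = 0.4226.
Setting net torque to zero: T × 1.55 × 0.4226 = 171 → T = 171 / 0.655 = 261 N.

T ≈ 261 N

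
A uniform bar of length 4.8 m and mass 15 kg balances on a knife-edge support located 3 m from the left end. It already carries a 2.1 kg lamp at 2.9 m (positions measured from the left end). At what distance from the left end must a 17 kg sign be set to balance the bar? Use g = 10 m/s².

x ≈ 3.54 m from the left end

Taking torques about the knife-edge support (at 3 m from the left end):
Beam weight: 15 × 10 = 150 N down at 2.4 m → arm 0.6 m, τ = 150 × 0.6 = 90 N·m counterclockwise.
Lamp: 2.1 × 10 = 21 N down at 2.9 m → arm 0.1 m, τ = 21 × 0.1 = 2.1 N·m counterclockwise.
Net moment of existing loads = 92.1 N·m counterclockwise.
The sign weighs 17 × 10 = 170 N and must supply an equal clockwise moment, so its lever arm about the knife-edge support is 92.1 / 170 = 0.542 m.
That puts it at 3 + 0.542 = 3.54 m from the left end.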